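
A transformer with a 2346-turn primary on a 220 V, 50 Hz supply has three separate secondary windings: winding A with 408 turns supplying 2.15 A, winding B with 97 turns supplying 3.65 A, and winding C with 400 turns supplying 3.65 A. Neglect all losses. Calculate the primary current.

V_A = 220 × 408/2346 = 38.261 V; V_B = 220 × 97/2346 = 9.0963 V; V_C = 220 × 400/2346 = 37.511 V.
P_out = V_A I_A + V_B I_B + V_C I_C = 38.261×2.15 + 9.0963×3.65 + 37.511×3.65 = 82.261 + 33.202 + 136.91 = 252.38 W.
Ideal ⇒ P_in = P_out, so I_p = P_out/V_p = 252.38/220 = 1.15 A.

I_p ≈ 1.15 A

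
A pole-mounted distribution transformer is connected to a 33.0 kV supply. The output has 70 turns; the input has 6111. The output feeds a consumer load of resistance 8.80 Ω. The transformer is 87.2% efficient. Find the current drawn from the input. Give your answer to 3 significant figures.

V_out = 33000 × 70/6111 = 378.01 V.
I_out = V_out/R = 378.01/8.80 = 42.955 A.
P_out = V_out I_out = 378.01 × 42.955 = 16237 W.
P_in = P_out/η = 16237/0.872 = 18621 W.
I_in = P_in/V_in = 18621/33000 = 0.564 A.

I_in ≈ 0.564 A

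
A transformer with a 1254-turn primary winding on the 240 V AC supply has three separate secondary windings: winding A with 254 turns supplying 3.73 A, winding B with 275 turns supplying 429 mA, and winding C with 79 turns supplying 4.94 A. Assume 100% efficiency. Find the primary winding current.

I_p ≈ 1.16 A

V_A = 240 × 254/1254 = 48.612 V; V_B = 240 × 275/1254 = 52.632 V; V_C = 240 × 79/1254 = 15.120 V.
P_out = V_A I_A + V_B I_B + V_C I_C = 48.612×3.73 + 52.632×0.429 + 15.120×4.94 = 181.32 + 22.579 + 74.691 = 278.59 W.
Ideal ⇒ P_in = P_out, so I_p = P_out/V_p = 278.59/240 = 1.16 A.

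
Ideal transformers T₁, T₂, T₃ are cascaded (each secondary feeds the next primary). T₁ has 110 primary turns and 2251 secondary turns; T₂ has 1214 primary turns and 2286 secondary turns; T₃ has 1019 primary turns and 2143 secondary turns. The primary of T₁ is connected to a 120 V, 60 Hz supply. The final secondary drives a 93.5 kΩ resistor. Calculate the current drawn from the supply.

I_supply ≈ 8.43 A

Secondary of T₁: V = 120.00 × 2251/110 = 2455.6 V.
Secondary of T₂: V = 2455.6 × 2286/1214 = 4624.0 V.
Secondary of T₃: V = 4624.0 × 2143/1019 = 9724.6 V.
I_load = 9724.6/93500 = 0.10401 A, so P_out = 9724.6 × 0.10401 = 1011.4 W.
All ideal ⇒ P_in = P_out, so I_supply = 1011.4/120 = 8.43 A.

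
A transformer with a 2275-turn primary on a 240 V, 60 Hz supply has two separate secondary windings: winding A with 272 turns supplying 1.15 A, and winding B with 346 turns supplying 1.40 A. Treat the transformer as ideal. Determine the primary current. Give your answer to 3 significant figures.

V_A = 240 × 272/2275 = 28.695 V; V_B = 240 × 346/2275 = 36.501 V.
P_out = V_A I_A + V_B I_B = 28.695×1.15 + 36.501×1.40 = 32.999 + 51.102 = 84.100 W.
Ideal ⇒ P_in = P_out, so I_p = P_out/V_p = 84.100/240 = 0.350 A.

I_p ≈ 0.350 A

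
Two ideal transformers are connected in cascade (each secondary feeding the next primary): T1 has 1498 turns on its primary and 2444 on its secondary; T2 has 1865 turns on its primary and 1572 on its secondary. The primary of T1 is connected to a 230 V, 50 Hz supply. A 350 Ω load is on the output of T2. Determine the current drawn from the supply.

I_supply ≈ 1.24 A

After T1: V = 230.00 × 2444/1498 = 375.25 V.
After T2: V = 375.25 × 1572/1865 = 316.29 V.
I_load = 316.29/350 = 0.90370 A, so P_out = 316.29 × 0.90370 = 285.83 W.
All ideal ⇒ P_in = P_out, so I_supply = 285.83/230 = 1.24 A.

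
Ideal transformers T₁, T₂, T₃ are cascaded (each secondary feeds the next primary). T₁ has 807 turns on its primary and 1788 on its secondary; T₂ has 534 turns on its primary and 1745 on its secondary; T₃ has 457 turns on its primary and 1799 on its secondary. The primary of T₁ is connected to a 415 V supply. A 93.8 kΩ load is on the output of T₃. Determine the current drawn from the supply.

I_supply ≈ 3.59 A

Secondary of T₁: V = 415.00 × 1788/807 = 919.48 V.
Secondary of T₂: V = 919.48 × 1745/534 = 3004.7 V.
Secondary of T₃: V = 3004.7 × 1799/457 = 11828 V.
I_load = 11828/93800 = 0.12610 A, so P_out = 11828 × 0.12610 = 1491.5 W.
All ideal ⇒ P_in = P_out, so I_supply = 1491.5/415 = 3.59 A.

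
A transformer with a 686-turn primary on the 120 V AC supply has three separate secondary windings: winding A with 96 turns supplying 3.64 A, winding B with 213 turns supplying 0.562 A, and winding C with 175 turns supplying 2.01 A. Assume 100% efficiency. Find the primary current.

I_p ≈ 1.20 A

V_A = 120 × 96/686 = 16.793 V; V_B = 120 × 213/686 = 37.259 V; V_C = 120 × 175/686 = 30.612 V.
P_out = V_A I_A + V_B I_B + V_C I_C = 16.793×3.64 + 37.259×0.562 + 30.612×2.01 = 61.127 + 20.940 + 61.531 = 143.60 W.
Ideal ⇒ P_in = P_out, so I_p = P_out/V_p = 143.60/120 = 1.20 A.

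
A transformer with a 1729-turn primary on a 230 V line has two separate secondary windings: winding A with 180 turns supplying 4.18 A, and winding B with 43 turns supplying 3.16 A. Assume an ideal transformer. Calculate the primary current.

V_A = 230 × 180/1729 = 23.944 V; V_B = 230 × 43/1729 = 5.7201 V.
P_out = V_A I_A + V_B I_B = 23.944×4.18 + 5.7201×3.16 = 100.09 + 18.075 = 118.16 W.
Ideal ⇒ P_in = P_out, so I_p = P_out/V_p = 118.16/230 = 0.514 A.

I_p ≈ 0.514 A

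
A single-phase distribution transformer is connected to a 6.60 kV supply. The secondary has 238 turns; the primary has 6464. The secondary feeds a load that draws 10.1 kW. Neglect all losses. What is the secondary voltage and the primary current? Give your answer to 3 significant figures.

V_s ≈ 243 V, I_p ≈ 1.53 A

V_s = V_p × N_s/N_p = 6600 × 238/6464 = 243.01 V.
I_s = P/V_s = 10100/243.01 = 41.563 A.
I_p = I_s × N_s/N_p = 41.563 × 238/6464 = 1.53 A.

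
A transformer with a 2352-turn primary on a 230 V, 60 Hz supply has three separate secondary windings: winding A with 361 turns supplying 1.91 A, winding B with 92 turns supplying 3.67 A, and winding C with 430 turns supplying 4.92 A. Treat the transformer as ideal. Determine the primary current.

V_A = 230 × 361/2352 = 35.302 V; V_B = 230 × 92/2352 = 8.9966 V; V_C = 230 × 430/2352 = 42.049 V.
P_out = V_A I_A + V_B I_B + V_C I_C = 35.302×1.91 + 8.9966×3.67 + 42.049×4.92 = 67.427 + 33.018 + 206.88 = 307.33 W.
Ideal ⇒ P_in = P_out, so I_p = P_out/V_p = 307.33/230 = 1.34 A.

I_p ≈ 1.34 A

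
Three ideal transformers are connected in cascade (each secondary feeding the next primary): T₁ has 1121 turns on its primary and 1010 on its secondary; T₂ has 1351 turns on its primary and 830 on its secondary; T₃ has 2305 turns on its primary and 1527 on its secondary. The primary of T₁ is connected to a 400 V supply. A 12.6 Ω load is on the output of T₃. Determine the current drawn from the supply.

I_supply ≈ 4.27 A

Secondary of T₁: V = 400.00 × 1010/1121 = 360.39 V.
Secondary of T₂: V = 360.39 × 830/1351 = 221.41 V.
Secondary of T₃: V = 221.41 × 1527/2305 = 146.68 V.
I_load = 146.68/12.6 = 11.641 A, so P_out = 146.68 × 11.641 = 1707.5 W.
All ideal ⇒ P_in = P_out, so I_supply = 1707.5/400 = 4.27 A.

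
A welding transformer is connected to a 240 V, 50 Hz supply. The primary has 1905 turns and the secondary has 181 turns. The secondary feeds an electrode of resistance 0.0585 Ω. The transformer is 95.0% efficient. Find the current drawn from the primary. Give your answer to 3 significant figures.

V_s = 240 × 181/1905 = 22.803 V.
I_s = V_s/R = 22.803/0.0585 = 389.80 A.
P_out = V_s I_s = 22.803 × 389.80 = 8888.6 W.
P_in = P_out/η = 8888.6/0.950 = 9356.4 W.
I_p = P_in/V_p = 9356.4/240 = 39.0 A.

I_p ≈ 39.0 A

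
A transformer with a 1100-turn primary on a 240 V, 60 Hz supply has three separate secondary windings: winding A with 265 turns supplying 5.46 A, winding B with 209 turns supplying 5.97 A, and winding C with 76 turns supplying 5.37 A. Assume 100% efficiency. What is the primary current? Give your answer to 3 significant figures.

I_p ≈ 2.82 A

V_A = 240 × 265/1100 = 57.818 V; V_B = 240 × 209/1100 = 45.600 V; V_C = 240 × 76/1100 = 16.582 V.
P_out = V_A I_A + V_B I_B + V_C I_C = 57.818×5.46 + 45.600×5.97 + 16.582×5.37 = 315.69 + 272.23 + 89.044 = 676.96 W.
Ideal ⇒ P_in = P_out, so I_p = P_out/V_p = 676.96/240 = 2.82 A.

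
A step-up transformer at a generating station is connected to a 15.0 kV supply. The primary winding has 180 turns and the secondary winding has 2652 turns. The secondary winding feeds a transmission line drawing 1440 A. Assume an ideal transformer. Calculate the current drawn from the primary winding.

For an ideal transformer I_p N_p = I_s N_s, so I_p = 1440 × 2652/180 = 21200 A.

I_p ≈ 21200 A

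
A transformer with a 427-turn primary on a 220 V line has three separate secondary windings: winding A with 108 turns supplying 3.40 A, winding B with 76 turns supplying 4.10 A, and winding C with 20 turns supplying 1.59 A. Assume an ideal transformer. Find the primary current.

I_p ≈ 1.66 A

V_A = 220 × 108/427 = 55.644 V; V_B = 220 × 76/427 = 39.157 V; V_C = 220 × 20/427 = 10.304 V.
P_out = V_A I_A + V_B I_B + V_C I_C = 55.644×3.40 + 39.157×4.10 + 10.304×1.59 = 189.19 + 160.54 + 16.384 = 366.12 W.
Ideal ⇒ P_in = P_out, so I_p = P_out/V_p = 366.12/220 = 1.66 A.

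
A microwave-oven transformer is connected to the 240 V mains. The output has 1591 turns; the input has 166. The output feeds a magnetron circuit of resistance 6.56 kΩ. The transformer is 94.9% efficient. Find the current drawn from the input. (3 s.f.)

V_out = 240 × 1591/166 = 2300.2 V.
I_out = V_out/R = 2300.2/6560 = 0.35065 A.
P_out = V_out I_out = 2300.2 × 0.35065 = 806.57 W.
P_in = P_out/η = 806.57/0.949 = 849.92 W.
I_in = P_in/V_in = 849.92/240 = 3.54 A.

I_in ≈ 3.54 A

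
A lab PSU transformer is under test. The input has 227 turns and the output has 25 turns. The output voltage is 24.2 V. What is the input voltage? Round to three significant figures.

V_in ≈ 220 V

V_in/V_out = N_in/N_out, so V_in = 24.2 × 227/25 = 220 V.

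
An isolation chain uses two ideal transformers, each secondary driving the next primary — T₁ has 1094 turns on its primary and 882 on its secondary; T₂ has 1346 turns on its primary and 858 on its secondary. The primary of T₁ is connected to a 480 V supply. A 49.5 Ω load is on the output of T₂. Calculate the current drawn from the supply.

I_supply ≈ 2.56 A

Secondary of T₁: V = 480.00 × 882/1094 = 386.98 V.
Secondary of T₂: V = 386.98 × 858/1346 = 246.68 V.
I_load = 246.68/49.5 = 4.9834 A, so P_out = 246.68 × 4.9834 = 1229.3 W.
All ideal ⇒ P_in = P_out, so I_supply = 1229.3/480 = 2.56 A.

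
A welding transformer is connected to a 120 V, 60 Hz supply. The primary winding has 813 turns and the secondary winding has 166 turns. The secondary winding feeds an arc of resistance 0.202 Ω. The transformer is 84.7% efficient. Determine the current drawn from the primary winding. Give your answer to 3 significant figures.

I_p ≈ 29.2 A

V_s = 120 × 166/813 = 24.502 V.
I_s = V_s/R = 24.502/0.202 = 121.30 A.
P_out = V_s I_s = 24.502 × 121.30 = 2972.0 W.
P_in = P_out/η = 2972.0/0.847 = 3508.8 W.
I_p = P_in/V_p = 3508.8/120 = 29.2 A.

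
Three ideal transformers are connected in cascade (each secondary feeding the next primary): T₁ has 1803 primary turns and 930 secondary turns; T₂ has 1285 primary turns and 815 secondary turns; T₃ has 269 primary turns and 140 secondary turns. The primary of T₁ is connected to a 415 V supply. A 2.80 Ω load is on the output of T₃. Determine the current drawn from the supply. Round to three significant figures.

I_supply ≈ 4.30 A

After T₁: V = 415.00 × 930/1803 = 214.06 V.
After T₂: V = 214.06 × 815/1285 = 135.77 V.
After T₃: V = 135.77 × 140/269 = 70.659 V.
I_load = 70.659/2.80 = 25.235 A, so P_out = 70.659 × 25.235 = 1783.1 W.
All ideal ⇒ P_in = P_out, so I_supply = 1783.1/415 = 4.30 A.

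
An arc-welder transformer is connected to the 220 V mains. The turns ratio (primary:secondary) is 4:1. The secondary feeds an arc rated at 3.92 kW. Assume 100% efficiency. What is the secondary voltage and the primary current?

V_s = V_p × N_s/N_p = 220 × 1/4 = 55.000 V.
I_s = P/V_s = 3920/55.000 = 71.273 A.
I_p = I_s × N_s/N_p = 71.273 × 1/4 = 17.8 A.

V_s ≈ 55.0 V, I_p ≈ 17.8 A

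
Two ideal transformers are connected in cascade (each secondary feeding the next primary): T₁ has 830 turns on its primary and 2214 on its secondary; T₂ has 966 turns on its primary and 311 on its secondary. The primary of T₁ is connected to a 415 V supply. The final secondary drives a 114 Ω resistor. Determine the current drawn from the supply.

I_supply ≈ 2.68 A

Secondary of T₁: V = 415.00 × 2214/830 = 1107.0 V.
Secondary of T₂: V = 1107.0 × 311/966 = 356.39 V.
I_load = 356.39/114 = 3.1263 A, so P_out = 356.39 × 3.1263 = 1114.2 W.
All ideal ⇒ P_in = P_out, so I_supply = 1114.2/415 = 2.68 A.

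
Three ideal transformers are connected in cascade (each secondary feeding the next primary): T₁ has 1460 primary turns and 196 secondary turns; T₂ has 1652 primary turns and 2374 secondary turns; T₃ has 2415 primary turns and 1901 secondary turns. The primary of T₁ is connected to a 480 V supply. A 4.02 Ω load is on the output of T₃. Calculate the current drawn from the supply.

After T₁: V = 480.00 × 196/1460 = 64.438 V.
After T₂: V = 64.438 × 2374/1652 = 92.601 V.
After T₃: V = 92.601 × 1901/2415 = 72.892 V.
I_load = 72.892/4.02 = 18.132 A, so P_out = 72.892 × 18.132 = 1321.7 W.
All ideal ⇒ P_in = P_out, so I_supply = 1321.7/480 = 2.75 A.

I_supply ≈ 2.75 A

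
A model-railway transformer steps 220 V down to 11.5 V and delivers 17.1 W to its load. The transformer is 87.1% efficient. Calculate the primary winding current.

P_in = P_out/η = 17.1/0.871 = 19.633 W.
I_p = P_in/V_p = 19.633/220 = 0.0892 A.

I_p ≈ 0.0892 A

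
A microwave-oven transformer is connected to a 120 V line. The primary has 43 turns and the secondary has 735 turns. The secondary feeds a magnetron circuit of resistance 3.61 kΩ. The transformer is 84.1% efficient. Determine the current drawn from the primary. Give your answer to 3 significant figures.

V_s = 120 × 735/43 = 2051.2 V.
I_s = V_s/R = 2051.2/3610 = 0.56819 A.
P_out = V_s I_s = 2051.2 × 0.56819 = 1165.4 W.
P_in = P_out/η = 1165.4/0.841 = 1385.8 W.
I_p = P_in/V_p = 1385.8/120 = 11.5 A.

I_p ≈ 11.5 A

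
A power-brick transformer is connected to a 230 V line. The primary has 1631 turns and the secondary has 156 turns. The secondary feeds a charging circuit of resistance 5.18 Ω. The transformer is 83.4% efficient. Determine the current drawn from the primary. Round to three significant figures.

I_p ≈ 0.487 A

V_s = 230 × 156/1631 = 21.999 V.
I_s = V_s/R = 21.999/5.18 = 4.2469 A.
P_out = V_s I_s = 21.999 × 4.2469 = 93.426 W.
P_in = P_out/η = 93.426/0.834 = 112.02 W.
I_p = P_in/V_p = 112.02/230 = 0.487 A.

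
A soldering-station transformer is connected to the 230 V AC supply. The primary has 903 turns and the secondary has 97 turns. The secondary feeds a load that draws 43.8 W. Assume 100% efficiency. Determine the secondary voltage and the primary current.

V_s = V_p × N_s/N_p = 230 × 97/903 = 24.707 V.
I_s = P/V_s = 43.8/24.707 = 1.7728 A.
I_p = I_s × N_s/N_p = 1.7728 × 97/903 = 0.190 A.

V_s ≈ 24.7 V, I_p ≈ 0.190 A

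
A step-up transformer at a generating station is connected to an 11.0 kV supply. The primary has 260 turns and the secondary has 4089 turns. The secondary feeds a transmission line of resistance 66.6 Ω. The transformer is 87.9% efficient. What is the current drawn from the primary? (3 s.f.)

I_p ≈ 46500 A

V_s = 11000 × 4089/260 = 173000 V.
I_s = V_s/R = 173000/66.6 = 2597.5 A.
P_out = V_s I_s = 173000 × 2597.5 = 4.4936×10^8 W.
P_in = P_out/η = 4.4936×10^8/0.879 = 5.1122×10^8 W.
I_p = P_in/V_p = 5.1122×10^8/11000 = 46500 A.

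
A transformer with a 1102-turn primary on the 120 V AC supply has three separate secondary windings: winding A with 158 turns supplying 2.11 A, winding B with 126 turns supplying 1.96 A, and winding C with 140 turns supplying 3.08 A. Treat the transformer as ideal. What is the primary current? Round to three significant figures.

V_A = 120 × 158/1102 = 17.205 V; V_B = 120 × 126/1102 = 13.721 V; V_C = 120 × 140/1102 = 15.245 V.
P_out = V_A I_A + V_B I_B + V_C I_C = 17.205×2.11 + 13.721×1.96 + 15.245×3.08 = 36.303 + 26.892 + 46.955 = 110.15 W.
Ideal ⇒ P_in = P_out, so I_p = P_out/V_p = 110.15/120 = 0.918 A.

I_p ≈ 0.918 A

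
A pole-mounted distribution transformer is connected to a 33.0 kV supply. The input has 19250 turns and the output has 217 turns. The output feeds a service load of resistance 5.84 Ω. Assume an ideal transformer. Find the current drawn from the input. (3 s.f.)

I_in ≈ 0.718 A

V_out = V_in × N_out/N_in = 33000 × 217/19250 = 372.00 V.
I_out = V_out/R = 372.00/5.84 = 63.699 A.
For an ideal transformer I_in N_in = I_out N_out, so I_in = 63.699 × 217/19250 = 0.718 A.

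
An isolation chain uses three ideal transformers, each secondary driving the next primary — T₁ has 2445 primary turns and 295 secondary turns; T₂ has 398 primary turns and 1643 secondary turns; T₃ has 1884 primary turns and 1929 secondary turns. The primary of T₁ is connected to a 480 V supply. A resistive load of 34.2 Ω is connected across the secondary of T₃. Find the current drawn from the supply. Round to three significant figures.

Secondary of T₁: V = 480.00 × 295/2445 = 57.914 V.
Secondary of T₂: V = 57.914 × 1643/398 = 239.08 V.
Secondary of T₃: V = 239.08 × 1929/1884 = 244.79 V.
I_load = 244.79/34.2 = 7.1575 A, so P_out = 244.79 × 7.1575 = 1752.1 W.
All ideal ⇒ P_in = P_out, so I_supply = 1752.1/480 = 3.65 A.

I_supply ≈ 3.65 A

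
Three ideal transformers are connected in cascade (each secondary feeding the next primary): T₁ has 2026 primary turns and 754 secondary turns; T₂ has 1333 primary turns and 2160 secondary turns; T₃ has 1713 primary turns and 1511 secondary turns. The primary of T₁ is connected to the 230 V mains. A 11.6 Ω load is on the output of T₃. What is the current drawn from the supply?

I_supply ≈ 5.61 A

After T₁: V = 230.00 × 754/2026 = 85.597 V.
After T₂: V = 85.597 × 2160/1333 = 138.70 V.
After T₃: V = 138.70 × 1511/1713 = 122.35 V.
I_load = 122.35/11.6 = 10.547 A, so P_out = 122.35 × 10.547 = 1290.4 W.
All ideal ⇒ P_in = P_out, so I_supply = 1290.4/230 = 5.61 A.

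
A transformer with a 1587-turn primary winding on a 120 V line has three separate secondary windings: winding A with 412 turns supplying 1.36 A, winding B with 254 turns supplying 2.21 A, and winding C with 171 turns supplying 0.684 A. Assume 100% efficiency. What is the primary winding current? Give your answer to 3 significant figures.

I_p ≈ 0.780 A

V_A = 120 × 412/1587 = 31.153 V; V_B = 120 × 254/1587 = 19.206 V; V_C = 120 × 171/1587 = 12.930 V.
P_out = V_A I_A + V_B I_B + V_C I_C = 31.153×1.36 + 19.206×2.21 + 12.930×0.684 = 42.368 + 42.445 + 8.8442 = 93.658 W.
Ideal ⇒ P_in = P_out, so I_p = P_out/V_p = 93.658/120 = 0.780 A.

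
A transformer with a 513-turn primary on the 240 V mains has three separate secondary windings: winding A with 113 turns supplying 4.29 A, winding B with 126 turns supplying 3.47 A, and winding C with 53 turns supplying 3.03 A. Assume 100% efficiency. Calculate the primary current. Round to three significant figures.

V_A = 240 × 113/513 = 52.865 V; V_B = 240 × 126/513 = 58.947 V; V_C = 240 × 53/513 = 24.795 V.
P_out = V_A I_A + V_B I_B + V_C I_C = 52.865×4.29 + 58.947×3.47 + 24.795×3.03 = 226.79 + 204.55 + 75.130 = 506.47 W.
Ideal ⇒ P_in = P_out, so I_p = P_out/V_p = 506.47/240 = 2.11 A.

I_p ≈ 2.11 A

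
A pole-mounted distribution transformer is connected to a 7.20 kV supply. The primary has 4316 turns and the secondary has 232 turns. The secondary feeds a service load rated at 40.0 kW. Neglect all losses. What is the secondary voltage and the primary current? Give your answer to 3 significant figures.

V_s ≈ 387 V, I_p ≈ 5.56 A

V_s = V_p × N_s/N_p = 7200 × 232/4316 = 387.03 V.
I_s = P/V_s = 40000/387.03 = 103.35 A.
I_p = I_s × N_s/N_p = 103.35 × 232/4316 = 5.56 A.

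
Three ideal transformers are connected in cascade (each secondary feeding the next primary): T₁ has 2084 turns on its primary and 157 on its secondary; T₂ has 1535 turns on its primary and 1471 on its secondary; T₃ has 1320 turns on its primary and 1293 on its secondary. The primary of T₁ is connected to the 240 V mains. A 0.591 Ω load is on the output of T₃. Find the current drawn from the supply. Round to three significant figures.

I_supply ≈ 2.03 A

Secondary of T₁: V = 240.00 × 157/2084 = 18.081 V.
Secondary of T₂: V = 18.081 × 1471/1535 = 17.327 V.
Secondary of T₃: V = 17.327 × 1293/1320 = 16.972 V.
I_load = 16.972/0.591 = 28.718 A, so P_out = 16.972 × 28.718 = 487.41 W.
All ideal ⇒ P_in = P_out, so I_supply = 487.41/240 = 2.03 A.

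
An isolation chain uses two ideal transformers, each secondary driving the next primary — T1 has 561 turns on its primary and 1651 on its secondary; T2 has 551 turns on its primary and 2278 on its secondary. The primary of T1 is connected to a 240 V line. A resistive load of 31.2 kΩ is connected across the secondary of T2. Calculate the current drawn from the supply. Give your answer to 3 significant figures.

I_supply ≈ 1.14 A

After T1: V = 240.00 × 1651/561 = 706.31 V.
After T2: V = 706.31 × 2278/551 = 2920.1 V.
I_load = 2920.1/31200 = 0.093593 A, so P_out = 2920.1 × 0.093593 = 273.30 W.
All ideal ⇒ P_in = P_out, so I_supply = 273.30/240 = 1.14 A.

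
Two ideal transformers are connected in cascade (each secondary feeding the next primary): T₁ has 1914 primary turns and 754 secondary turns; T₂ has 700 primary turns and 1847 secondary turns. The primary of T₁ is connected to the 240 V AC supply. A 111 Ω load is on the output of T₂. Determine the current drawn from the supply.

I_supply ≈ 2.34 A

After T₁: V = 240.00 × 754/1914 = 94.545 V.
After T₂: V = 94.545 × 1847/700 = 249.46 V.
I_load = 249.46/111 = 2.2474 A, so P_out = 249.46 × 2.2474 = 560.66 W.
All ideal ⇒ P_in = P_out, so I_supply = 560.66/240 = 2.34 A.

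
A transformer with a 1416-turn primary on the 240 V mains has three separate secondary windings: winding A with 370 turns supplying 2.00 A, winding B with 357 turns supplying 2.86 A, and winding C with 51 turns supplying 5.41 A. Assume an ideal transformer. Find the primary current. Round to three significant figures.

V_A = 240 × 370/1416 = 62.712 V; V_B = 240 × 357/1416 = 60.508 V; V_C = 240 × 51/1416 = 8.6441 V.
P_out = V_A I_A + V_B I_B + V_C I_C = 62.712×2.00 + 60.508×2.86 + 8.6441×5.41 = 125.42 + 173.05 + 46.764 = 345.24 W.
Ideal ⇒ P_in = P_out, so I_p = P_out/V_p = 345.24/240 = 1.44 A.

I_p ≈ 1.44 A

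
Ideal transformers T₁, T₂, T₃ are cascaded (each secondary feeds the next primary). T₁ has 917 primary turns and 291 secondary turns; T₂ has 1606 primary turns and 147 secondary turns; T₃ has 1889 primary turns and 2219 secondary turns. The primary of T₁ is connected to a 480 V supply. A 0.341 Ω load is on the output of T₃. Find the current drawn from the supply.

After T₁: V = 480.00 × 291/917 = 152.32 V.
After T₂: V = 152.32 × 147/1606 = 13.942 V.
After T₃: V = 13.942 × 2219/1889 = 16.378 V.
I_load = 16.378/0.341 = 48.029 A, so P_out = 16.378 × 48.029 = 786.63 W.
All ideal ⇒ P_in = P_out, so I_supply = 786.63/480 = 1.64 A.

I_supply ≈ 1.64 A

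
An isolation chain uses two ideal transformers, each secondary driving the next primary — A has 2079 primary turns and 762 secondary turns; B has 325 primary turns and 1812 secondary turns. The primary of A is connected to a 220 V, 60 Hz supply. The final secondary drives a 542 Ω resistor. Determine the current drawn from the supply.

After A: V = 220.00 × 762/2079 = 80.635 V.
After B: V = 80.635 × 1812/325 = 449.57 V.
I_load = 449.57/542 = 0.82947 A, so P_out = 449.57 × 0.82947 = 372.90 W.
All ideal ⇒ P_in = P_out, so I_supply = 372.90/220 = 1.70 A.

I_supply ≈ 1.70 A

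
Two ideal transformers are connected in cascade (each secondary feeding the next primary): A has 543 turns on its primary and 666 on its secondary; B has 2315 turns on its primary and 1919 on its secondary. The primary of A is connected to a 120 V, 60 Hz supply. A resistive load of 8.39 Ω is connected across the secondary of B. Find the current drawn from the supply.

After A: V = 120.00 × 666/543 = 147.18 V.
After B: V = 147.18 × 1919/2315 = 122.01 V.
I_load = 122.01/8.39 = 14.542 A, so P_out = 122.01 × 14.542 = 1774.2 W.
All ideal ⇒ P_in = P_out, so I_supply = 1774.2/120 = 14.8 A.

I_supply ≈ 14.8 A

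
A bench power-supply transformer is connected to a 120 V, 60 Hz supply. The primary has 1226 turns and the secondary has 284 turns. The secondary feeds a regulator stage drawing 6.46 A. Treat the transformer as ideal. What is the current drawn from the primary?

I_p ≈ 1.50 A

For an ideal transformer I_p N_p = I_s N_s, so I_p = 6.46 × 284/1226 = 1.50 A.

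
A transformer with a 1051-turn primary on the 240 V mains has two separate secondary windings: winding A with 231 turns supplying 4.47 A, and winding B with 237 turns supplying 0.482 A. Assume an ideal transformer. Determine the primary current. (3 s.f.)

I_p ≈ 1.09 A

V_A = 240 × 231/1051 = 52.750 V; V_B = 240 × 237/1051 = 54.120 V.
P_out = V_A I_A + V_B I_B = 52.750×4.47 + 54.120×0.482 = 235.79 + 26.086 = 261.88 W.
Ideal ⇒ P_in = P_out, so I_p = P_out/V_p = 261.88/240 = 1.09 A.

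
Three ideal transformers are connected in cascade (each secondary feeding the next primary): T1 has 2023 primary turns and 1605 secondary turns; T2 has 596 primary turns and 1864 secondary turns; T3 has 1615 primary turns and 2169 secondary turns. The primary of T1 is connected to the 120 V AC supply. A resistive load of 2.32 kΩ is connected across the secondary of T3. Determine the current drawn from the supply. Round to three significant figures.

After T1: V = 120.00 × 1605/2023 = 95.205 V.
After T2: V = 95.205 × 1864/596 = 297.76 V.
After T3: V = 297.76 × 2169/1615 = 399.90 V.
I_load = 399.90/2320 = 0.17237 A, so P_out = 399.90 × 0.17237 = 68.930 W.
All ideal ⇒ P_in = P_out, so I_supply = 68.930/120 = 0.574 A.

I_supply ≈ 0.574 A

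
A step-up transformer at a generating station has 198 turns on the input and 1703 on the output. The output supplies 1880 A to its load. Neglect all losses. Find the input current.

For an ideal transformer I_in/I_out = N_out/N_in, so I_in = 1880 × 1703/198 = 16200 A.

I_in ≈ 16200 A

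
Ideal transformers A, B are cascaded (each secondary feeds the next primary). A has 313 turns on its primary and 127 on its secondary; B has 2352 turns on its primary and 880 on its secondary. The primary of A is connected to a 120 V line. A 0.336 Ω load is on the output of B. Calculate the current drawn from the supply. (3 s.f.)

I_supply ≈ 8.23 A

Secondary of A: V = 120.00 × 127/313 = 48.690 V.
Secondary of B: V = 48.690 × 880/2352 = 18.217 V.
I_load = 18.217/0.336 = 54.218 A, so P_out = 18.217 × 54.218 = 987.72 W.
All ideal ⇒ P_in = P_out, so I_supply = 987.72/120 = 8.23 A.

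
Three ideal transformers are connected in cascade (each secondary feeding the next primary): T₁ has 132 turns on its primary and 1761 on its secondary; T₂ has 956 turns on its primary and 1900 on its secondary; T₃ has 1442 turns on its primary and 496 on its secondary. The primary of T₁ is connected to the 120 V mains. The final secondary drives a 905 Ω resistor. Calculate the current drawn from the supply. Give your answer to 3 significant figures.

After T₁: V = 120.00 × 1761/132 = 1600.9 V.
After T₂: V = 1600.9 × 1900/956 = 3181.7 V.
After T₃: V = 3181.7 × 496/1442 = 1094.4 V.
I_load = 1094.4/905 = 1.2093 A, so P_out = 1094.4 × 1.2093 = 1323.5 W.
All ideal ⇒ P_in = P_out, so I_supply = 1323.5/120 = 11.0 A.

I_supply ≈ 11.0 A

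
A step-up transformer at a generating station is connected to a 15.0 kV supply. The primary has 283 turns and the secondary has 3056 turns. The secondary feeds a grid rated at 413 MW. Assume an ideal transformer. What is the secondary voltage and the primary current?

V_s = V_p × N_s/N_p = 15000 × 3056/283 = 161980 V.
I_s = P/V_s = 4.13×10^8/161980 = 2549.7 A.
I_p = I_s × N_s/N_p = 2549.7 × 3056/283 = 27500 A.

V_s ≈ 162000 V, I_p ≈ 27500 A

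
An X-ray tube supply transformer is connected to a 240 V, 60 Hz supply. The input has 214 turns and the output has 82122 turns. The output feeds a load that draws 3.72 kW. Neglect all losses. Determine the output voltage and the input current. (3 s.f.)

V_out = V_in × N_out/N_in = 240 × 82122/214 = 92099 V.
I_out = P/V_out = 3720/92099 = 0.040391 A.
I_in = I_out × N_out/N_in = 0.040391 × 82122/214 = 15.5 A.

V_out ≈ 92100 V, I_in ≈ 15.5 A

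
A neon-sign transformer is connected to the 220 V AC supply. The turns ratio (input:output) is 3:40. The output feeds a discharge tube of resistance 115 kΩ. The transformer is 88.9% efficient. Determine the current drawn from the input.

I_in ≈ 0.383 A

V_out = 220 × 40/3 = 2933.3 V.
I_out = V_out/R = 2933.3/115000 = 0.025507 A.
P_out = V_out I_out = 2933.3 × 0.025507 = 74.821 W.
P_in = P_out/η = 74.821/0.889 = 84.163 W.
I_in = P_in/V_in = 84.163/220 = 0.383 A.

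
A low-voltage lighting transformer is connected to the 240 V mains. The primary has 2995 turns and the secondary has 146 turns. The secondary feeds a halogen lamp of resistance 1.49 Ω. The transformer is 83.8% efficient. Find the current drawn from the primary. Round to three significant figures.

V_s = 240 × 146/2995 = 11.699 V.
I_s = V_s/R = 11.699/1.49 = 7.8520 A.
P_out = V_s I_s = 11.699 × 7.8520 = 91.865 W.
P_in = P_out/η = 91.865/0.838 = 109.62 W.
I_p = P_in/V_p = 109.62/240 = 0.457 A.

I_p ≈ 0.457 A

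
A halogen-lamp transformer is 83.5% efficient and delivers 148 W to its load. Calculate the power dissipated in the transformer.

P_loss ≈ 29.2 W

P_in = P_out/η = 148/0.835 = 177.246 W.
P_loss = P_in − P_out = 177.246 − 148 = 29.2 W.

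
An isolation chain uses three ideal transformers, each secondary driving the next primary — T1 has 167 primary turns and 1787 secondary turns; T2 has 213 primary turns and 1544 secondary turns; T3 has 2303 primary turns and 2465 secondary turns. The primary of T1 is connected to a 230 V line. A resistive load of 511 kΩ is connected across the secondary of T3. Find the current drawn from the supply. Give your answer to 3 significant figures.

Secondary of T1: V = 230.00 × 1787/167 = 2461.1 V.
Secondary of T2: V = 2461.1 × 1544/213 = 17840 V.
Secondary of T3: V = 17840 × 2465/2303 = 19095 V.
I_load = 19095/511000 = 0.037369 A, so P_out = 19095 × 0.037369 = 713.56 W.
All ideal ⇒ P_in = P_out, so I_supply = 713.56/230 = 3.10 A.

I_supply ≈ 3.10 A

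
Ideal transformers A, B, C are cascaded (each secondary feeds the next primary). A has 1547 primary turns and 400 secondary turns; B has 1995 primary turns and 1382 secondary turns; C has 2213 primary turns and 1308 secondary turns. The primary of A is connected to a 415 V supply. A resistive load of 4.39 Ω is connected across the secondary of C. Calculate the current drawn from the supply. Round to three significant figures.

Secondary of A: V = 415.00 × 400/1547 = 107.30 V.
Secondary of B: V = 107.30 × 1382/1995 = 74.333 V.
Secondary of C: V = 74.333 × 1308/2213 = 43.935 V.
I_load = 43.935/4.39 = 10.008 A, so P_out = 43.935 × 10.008 = 439.70 W.
All ideal ⇒ P_in = P_out, so I_supply = 439.70/415 = 1.06 A.

I_supply ≈ 1.06 A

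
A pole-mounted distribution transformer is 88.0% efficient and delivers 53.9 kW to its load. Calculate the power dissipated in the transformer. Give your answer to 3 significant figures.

P_in = P_out/η = 53900/0.880 = 61250.0 W.
P_loss = P_in − P_out = 61250.0 − 53900 = 7350 W.

P_loss ≈ 7350 W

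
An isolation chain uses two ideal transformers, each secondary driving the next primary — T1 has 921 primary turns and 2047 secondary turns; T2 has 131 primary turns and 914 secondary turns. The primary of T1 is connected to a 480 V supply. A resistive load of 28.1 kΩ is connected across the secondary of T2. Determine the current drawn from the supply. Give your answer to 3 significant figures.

I_supply ≈ 4.11 A

Secondary of T1: V = 480.00 × 2047/921 = 1066.8 V.
Secondary of T2: V = 1066.8 × 914/131 = 7443.5 V.
I_load = 7443.5/28100 = 0.26489 A, so P_out = 7443.5 × 0.26489 = 1971.7 W.
All ideal ⇒ P_in = P_out, so I_supply = 1971.7/480 = 4.11 A.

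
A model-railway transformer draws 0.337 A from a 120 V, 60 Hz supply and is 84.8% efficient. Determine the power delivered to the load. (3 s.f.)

P_in = V_p I_p = 120 × 0.337 = 40.440 W.
P_out = η P_in = 0.848 × 40.440 = 34.3 W.

P_out ≈ 34.3 W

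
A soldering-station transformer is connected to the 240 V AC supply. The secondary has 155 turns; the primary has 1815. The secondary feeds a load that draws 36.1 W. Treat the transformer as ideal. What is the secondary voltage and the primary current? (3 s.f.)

V_s ≈ 20.5 V, I_p ≈ 0.150 A

V_s = V_p × N_s/N_p = 240 × 155/1815 = 20.496 V.
I_s = P/V_s = 36.1/20.496 = 1.7613 A.
I_p = I_s × N_s/N_p = 1.7613 × 155/1815 = 0.150 A.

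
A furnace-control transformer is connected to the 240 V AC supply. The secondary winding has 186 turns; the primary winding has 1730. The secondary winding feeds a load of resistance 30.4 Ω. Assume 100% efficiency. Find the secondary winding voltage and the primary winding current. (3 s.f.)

V_s ≈ 25.8 V, I_p ≈ 0.0913 A

V_s = V_p × N_s/N_p = 240 × 186/1730 = 25.803 V.
I_s = V_s/R = 25.803/30.4 = 0.84880 A.
I_p = I_s × N_s/N_p = 0.84880 × 186/1730 = 0.0913 A.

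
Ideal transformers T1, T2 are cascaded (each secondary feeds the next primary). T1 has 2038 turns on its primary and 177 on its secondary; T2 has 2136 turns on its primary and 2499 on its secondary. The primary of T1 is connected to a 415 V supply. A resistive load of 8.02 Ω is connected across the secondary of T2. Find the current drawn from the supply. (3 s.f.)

Secondary of T1: V = 415.00 × 177/2038 = 36.043 V.
Secondary of T2: V = 36.043 × 2499/2136 = 42.168 V.
I_load = 42.168/8.02 = 5.2578 A, so P_out = 42.168 × 5.2578 = 221.71 W.
All ideal ⇒ P_in = P_out, so I_supply = 221.71/415 = 0.534 A.

I_supply ≈ 0.534 A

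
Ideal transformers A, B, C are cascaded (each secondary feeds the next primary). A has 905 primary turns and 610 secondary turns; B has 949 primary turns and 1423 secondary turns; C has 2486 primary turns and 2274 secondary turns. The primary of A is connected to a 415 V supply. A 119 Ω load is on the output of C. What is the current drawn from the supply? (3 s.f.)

After A: V = 415.00 × 610/905 = 279.72 V.
After B: V = 279.72 × 1423/949 = 419.44 V.
After C: V = 419.44 × 2274/2486 = 383.67 V.
I_load = 383.67/119 = 3.2241 A, so P_out = 383.67 × 3.2241 = 1237.0 W.
All ideal ⇒ P_in = P_out, so I_supply = 1237.0/415 = 2.98 A.

I_supply ≈ 2.98 A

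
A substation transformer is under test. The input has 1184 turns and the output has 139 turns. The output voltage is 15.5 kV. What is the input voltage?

V_in ≈ 132000 V

V_in/V_out = N_in/N_out, so V_in = 15500 × 1184/139 = 132000 V.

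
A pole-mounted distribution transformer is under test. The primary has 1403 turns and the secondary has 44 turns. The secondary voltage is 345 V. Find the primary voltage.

V_p/V_s = N_p/N_s, so V_p = 345 × 1403/44 = 11000 V.

V_p ≈ 11000 V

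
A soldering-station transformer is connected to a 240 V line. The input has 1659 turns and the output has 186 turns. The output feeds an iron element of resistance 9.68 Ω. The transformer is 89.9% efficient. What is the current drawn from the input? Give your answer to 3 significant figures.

V_out = 240 × 186/1659 = 26.908 V.
I_out = V_out/R = 26.908/9.68 = 2.7797 A.
P_out = V_out I_out = 26.908 × 2.7797 = 74.796 W.
P_in = P_out/η = 74.796/0.899 = 83.199 W.
I_in = P_in/V_in = 83.199/240 = 0.347 A.

I_in ≈ 0.347 A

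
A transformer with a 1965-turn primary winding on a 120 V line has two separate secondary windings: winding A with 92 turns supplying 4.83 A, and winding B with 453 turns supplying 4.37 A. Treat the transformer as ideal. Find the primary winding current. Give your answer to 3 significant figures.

I_p ≈ 1.23 A

V_A = 120 × 92/1965 = 5.6183 V; V_B = 120 × 453/1965 = 27.664 V.
P_out = V_A I_A + V_B I_B = 5.6183×4.83 + 27.664×4.37 = 27.136 + 120.89 = 148.03 W.
Ideal ⇒ P_in = P_out, so I_p = P_out/V_p = 148.03/120 = 1.23 A.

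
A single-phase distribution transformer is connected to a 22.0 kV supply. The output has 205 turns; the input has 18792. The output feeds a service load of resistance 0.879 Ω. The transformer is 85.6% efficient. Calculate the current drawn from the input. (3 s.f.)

V_out = 22000 × 205/18792 = 240.00 V.
I_out = V_out/R = 240.00/0.879 = 273.03 A.
P_out = V_out I_out = 240.00 × 273.03 = 65527 W.
P_in = P_out/η = 65527/0.856 = 76550 W.
I_in = P_in/V_in = 76550/22000 = 3.48 A.

I_in ≈ 3.48 A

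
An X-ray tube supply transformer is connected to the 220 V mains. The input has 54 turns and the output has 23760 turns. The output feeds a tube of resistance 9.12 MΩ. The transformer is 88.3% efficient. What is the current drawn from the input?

V_out = 220 × 23760/54 = 96800 V.
I_out = V_out/R = 96800/(9.12×10^6) = 0.010614 A.
P_out = V_out I_out = 96800 × 0.010614 = 1027.4 W.
P_in = P_out/η = 1027.4/0.883 = 1163.6 W.
I_in = P_in/V_in = 1163.6/220 = 5.29 A.

I_in ≈ 5.29 A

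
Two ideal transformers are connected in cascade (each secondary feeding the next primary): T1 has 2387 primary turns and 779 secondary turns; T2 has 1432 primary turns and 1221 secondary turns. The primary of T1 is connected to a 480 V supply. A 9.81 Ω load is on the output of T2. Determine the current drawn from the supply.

After T1: V = 480.00 × 779/2387 = 156.65 V.
After T2: V = 156.65 × 1221/1432 = 133.57 V.
I_load = 133.57/9.81 = 13.615 A, so P_out = 133.57 × 13.615 = 1818.6 W.
All ideal ⇒ P_in = P_out, so I_supply = 1818.6/480 = 3.79 A.

I_supply ≈ 3.79 A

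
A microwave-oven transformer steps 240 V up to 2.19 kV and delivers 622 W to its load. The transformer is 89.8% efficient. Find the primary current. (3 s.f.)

I_p ≈ 2.89 A

P_in = P_out/η = 622/0.898 = 692.65 W.
I_p = P_in/V_p = 692.65/240 = 2.89 A.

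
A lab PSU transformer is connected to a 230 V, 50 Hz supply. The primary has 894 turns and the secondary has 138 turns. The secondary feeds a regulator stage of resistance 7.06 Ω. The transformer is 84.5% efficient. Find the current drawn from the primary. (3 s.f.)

I_p ≈ 0.919 A

V_s = 230 × 138/894 = 35.503 V.
I_s = V_s/R = 35.503/7.06 = 5.0288 A.
P_out = V_s I_s = 35.503 × 5.0288 = 178.54 W.
P_in = P_out/η = 178.54/0.845 = 211.29 W.
I_p = P_in/V_p = 211.29/230 = 0.919 A.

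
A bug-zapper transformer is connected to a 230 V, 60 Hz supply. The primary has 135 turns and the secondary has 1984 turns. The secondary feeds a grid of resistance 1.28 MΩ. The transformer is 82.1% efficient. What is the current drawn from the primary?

I_p ≈ 0.0473 A

V_s = 230 × 1984/135 = 3380.1 V.
I_s = V_s/R = 3380.1/(1.28×10^6) = 0.0026407 A.
P_out = V_s I_s = 3380.1 × 0.0026407 = 8.9261 W.
P_in = P_out/η = 8.9261/0.821 = 10.872 W.
I_p = P_in/V_p = 10.872/230 = 0.0473 A.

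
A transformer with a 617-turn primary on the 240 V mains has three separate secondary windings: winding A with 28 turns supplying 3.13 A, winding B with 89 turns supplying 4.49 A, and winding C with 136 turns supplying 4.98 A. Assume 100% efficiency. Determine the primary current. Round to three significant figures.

V_A = 240 × 28/617 = 10.891 V; V_B = 240 × 89/617 = 34.619 V; V_C = 240 × 136/617 = 52.901 V.
P_out = V_A I_A + V_B I_B + V_C I_C = 10.891×3.13 + 34.619×4.49 + 52.901×4.98 = 34.090 + 155.44 + 263.45 = 452.98 W.
Ideal ⇒ P_in = P_out, so I_p = P_out/V_p = 452.98/240 = 1.89 A.

I_p ≈ 1.89 A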